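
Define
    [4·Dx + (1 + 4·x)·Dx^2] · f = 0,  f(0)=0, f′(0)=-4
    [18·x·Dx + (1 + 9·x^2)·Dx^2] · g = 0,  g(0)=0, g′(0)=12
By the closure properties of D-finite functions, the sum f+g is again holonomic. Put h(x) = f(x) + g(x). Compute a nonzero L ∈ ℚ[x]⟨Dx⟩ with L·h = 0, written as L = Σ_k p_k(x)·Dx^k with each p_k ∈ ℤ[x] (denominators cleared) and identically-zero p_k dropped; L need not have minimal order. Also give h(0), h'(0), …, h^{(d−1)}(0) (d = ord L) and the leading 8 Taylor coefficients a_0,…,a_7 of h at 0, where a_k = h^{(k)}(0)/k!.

f: a_k = 0, -4, 8, -64/3, 64, -1024/5, 2048/3, -16384/7, …
g: a_k = 0, 12, 0, -36, 0, 972/5, 0, -8748/7, …
h₀=f+g: left-lcm gives L₀, ord ≤ 4.
L = (-36 - 432·x + 972·x^2 + 1296·x^3)·Dx + (-25 - 72·x - 189·x^2 + 1944·x^3 + 2592·x^4)·Dx^2 + (-2 + x + 36·x^2 + 81·x^3 + 486·x^4 + 648·x^5)·Dx^3  (order 3).
h: a_k = 0, 8, 8, -172/3, 64, -52/5, 2048/3, -25132/7, …
ICs: h(0) = 0, h′(0) = 8, h′′(0) = 16.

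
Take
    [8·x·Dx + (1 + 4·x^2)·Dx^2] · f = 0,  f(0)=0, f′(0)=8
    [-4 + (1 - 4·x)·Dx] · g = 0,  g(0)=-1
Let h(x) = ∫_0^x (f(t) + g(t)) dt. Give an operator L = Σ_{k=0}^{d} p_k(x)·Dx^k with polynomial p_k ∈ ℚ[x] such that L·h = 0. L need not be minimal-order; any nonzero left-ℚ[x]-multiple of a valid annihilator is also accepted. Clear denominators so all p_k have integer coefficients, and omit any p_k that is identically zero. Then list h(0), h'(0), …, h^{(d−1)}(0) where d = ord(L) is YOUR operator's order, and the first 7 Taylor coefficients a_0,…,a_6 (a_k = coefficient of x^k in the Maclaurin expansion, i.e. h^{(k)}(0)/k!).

f: a_k = 0, 8, 0, -32/3, 0, 128/5, 0, …
g: a_k = -1, -4, -16, -64, -256, -1024, -4096, …
Weyl lclm of L_f,L_g ⇒ L₀ (ord ≤ 3).
h=∫₀ˣh₀: take L = L₀·Dx.
L = (8 - 128·x - 96·x^2)·Dx^2 + (-13 + 8·x - 100·x^2 - 96·x^3)·Dx^3 + (1 - 3·x - 12·x^3 - 16·x^4)·Dx^4  (order 4).
h: a_k = 0, -1, 2, -16/3, -56/3, -256/5, -832/5, …
ICs: h(0) = 0, h′(0) = -1, h′′(0) = 4, h′′′(0) = -32.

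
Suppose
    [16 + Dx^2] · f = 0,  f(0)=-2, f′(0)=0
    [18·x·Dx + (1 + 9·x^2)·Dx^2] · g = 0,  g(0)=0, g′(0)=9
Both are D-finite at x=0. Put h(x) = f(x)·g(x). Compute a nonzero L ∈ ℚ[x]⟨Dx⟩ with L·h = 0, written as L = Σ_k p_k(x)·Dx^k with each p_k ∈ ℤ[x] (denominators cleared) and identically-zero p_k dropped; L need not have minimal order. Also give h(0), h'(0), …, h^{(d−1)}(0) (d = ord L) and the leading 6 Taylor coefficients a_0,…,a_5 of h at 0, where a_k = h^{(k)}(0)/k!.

L = (20800 + 494784·x^2 + 2923776·x^4 + 11943936·x^6 + 26873856·x^8) + (19584·x + 342144·x^3 + 2239488·x^5 + 6718464·x^7)·Dx + (1700 + 42732·x^2 + 318816·x^4 + 1492992·x^6 + 3359232·x^8)·Dx^2 + (1224·x + 21384·x^3 + 139968·x^5 + 419904·x^7)·Dx^3 + (25 + 738·x^2 + 8505·x^4 + 46656·x^6 + 104976·x^8)·Dx^4  (order 4).
h: a_k = 0, -18, 0, 198, 0, -4578/5, …
ICs: h(0) = 0, h′(0) = -18, h′′(0) = 0, h′′′(0) = 1188.

f: a_k = -2, 0, 16, 0, -64/3, 0, …
g: a_k = 0, 9, 0, -27, 0, 729/5, …
h₀=f·g: eliminate ⇒ L₀, order ≤ 2·2.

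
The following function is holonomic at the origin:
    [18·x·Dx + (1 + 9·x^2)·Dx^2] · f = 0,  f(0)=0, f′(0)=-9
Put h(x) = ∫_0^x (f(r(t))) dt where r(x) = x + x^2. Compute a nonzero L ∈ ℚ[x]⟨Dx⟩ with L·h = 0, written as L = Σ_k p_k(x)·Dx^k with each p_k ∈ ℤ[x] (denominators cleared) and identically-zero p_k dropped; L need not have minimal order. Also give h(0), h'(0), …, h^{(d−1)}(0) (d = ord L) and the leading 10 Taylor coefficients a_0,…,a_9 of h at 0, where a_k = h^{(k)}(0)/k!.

L = (-2 + 18·x + 72·x^2 + 108·x^3 + 54·x^4)·Dx^2 + (1 + 2·x + 9·x^2 + 36·x^3 + 45·x^4 + 18·x^5)·Dx^3  (order 3).
h: a_k = 0, 0, -9/2, -3, 27/4, 81/5, -54/5, -702/7, -3645/56, 567, …
ICs: h(0) = 0, h′(0) = 0, h′′(0) = -9.

f: a_k = 0, -9, 0, 27, 0, -729/5, 0, 6561/7, 0, -6561, …
L₀ from L_f via x↦r, Dx↦r'^{-1}Dx.
∫: right-multiply L₀ by Dx.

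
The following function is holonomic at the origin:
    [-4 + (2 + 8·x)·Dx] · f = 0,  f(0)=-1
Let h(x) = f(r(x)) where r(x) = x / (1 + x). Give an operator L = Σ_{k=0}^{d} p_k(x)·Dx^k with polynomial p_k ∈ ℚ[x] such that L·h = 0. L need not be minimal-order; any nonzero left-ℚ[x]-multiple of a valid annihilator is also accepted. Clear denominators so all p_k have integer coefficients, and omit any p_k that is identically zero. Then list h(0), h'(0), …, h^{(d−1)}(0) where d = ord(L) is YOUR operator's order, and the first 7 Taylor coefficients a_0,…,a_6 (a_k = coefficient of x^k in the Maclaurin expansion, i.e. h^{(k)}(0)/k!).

L = -2 + (1 + 6·x + 5·x^2)·Dx  (order 1).
h: a_k = -1, -2, 4, -10, 30, -102, 376, …
ICs: h(0) = -1.

f: a_k = -1, -2, 2, -4, 10, -28, 84, …
Substitute x→r, Dx→(1/r')Dx; clear ⇒ L₀.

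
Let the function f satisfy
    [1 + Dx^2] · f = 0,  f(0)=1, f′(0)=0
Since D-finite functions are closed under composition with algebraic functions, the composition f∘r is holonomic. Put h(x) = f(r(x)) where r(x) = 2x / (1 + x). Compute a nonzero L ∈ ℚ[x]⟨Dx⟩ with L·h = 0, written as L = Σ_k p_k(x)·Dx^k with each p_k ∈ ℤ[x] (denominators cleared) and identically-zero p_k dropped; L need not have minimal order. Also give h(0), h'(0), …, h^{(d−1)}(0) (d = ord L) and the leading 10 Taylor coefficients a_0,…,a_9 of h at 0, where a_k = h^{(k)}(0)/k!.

f: a_k = 1, 0, -1/2, 0, 1/24, 0, -1/720, 0, 1/40320, 0, …
Substitute x→r, Dx→(1/r')Dx; clear ⇒ L₀.
L = 4 + (2 + 6·x + 6·x^2 + 2·x^3)·Dx + (1 + 4·x + 6·x^2 + 4·x^3 + x^4)·Dx^2  (order 2).
h: a_k = 1, 0, -2, 4, -16/3, 16/3, -154/45, -4/5, 2354/315, -5168/315, …
ICs: h(0) = 1, h′(0) = 0.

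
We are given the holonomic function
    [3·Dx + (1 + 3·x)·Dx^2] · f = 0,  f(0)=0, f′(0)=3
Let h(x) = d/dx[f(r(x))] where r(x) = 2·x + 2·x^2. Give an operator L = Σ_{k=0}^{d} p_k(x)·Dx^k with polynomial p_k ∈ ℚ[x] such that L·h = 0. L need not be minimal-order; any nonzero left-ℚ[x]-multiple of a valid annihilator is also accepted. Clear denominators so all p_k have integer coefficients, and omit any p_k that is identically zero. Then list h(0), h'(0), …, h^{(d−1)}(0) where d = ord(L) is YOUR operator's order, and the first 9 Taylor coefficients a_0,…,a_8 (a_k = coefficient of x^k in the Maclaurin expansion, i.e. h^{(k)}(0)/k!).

f: a_k = 0, 3, -9/2, 9, -81/4, 243/5, -243/2, 2187/7, -6561/8, …
Change of var in L_f (x↦r) gives L₀.
h=h₀': d/dx-closure on L₀ ⇒ L.
L = (4 + 12·x + 12·x^2) + (1 + 8·x + 18·x^2 + 12·x^3)·Dx  (order 1).
h: a_k = 6, -24, 108, -504, 2376, -11232, 53136, -251424, 1189728, …
ICs: h(0) = 6.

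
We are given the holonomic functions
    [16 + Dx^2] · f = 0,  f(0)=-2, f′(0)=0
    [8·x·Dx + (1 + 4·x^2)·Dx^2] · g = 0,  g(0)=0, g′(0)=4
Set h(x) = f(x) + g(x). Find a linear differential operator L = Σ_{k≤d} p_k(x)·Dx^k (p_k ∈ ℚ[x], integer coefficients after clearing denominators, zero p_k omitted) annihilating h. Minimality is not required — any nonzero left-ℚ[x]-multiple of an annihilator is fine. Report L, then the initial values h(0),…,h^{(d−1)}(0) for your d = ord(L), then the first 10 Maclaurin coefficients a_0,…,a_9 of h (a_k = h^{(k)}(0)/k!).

f: a_k = -2, 0, 16, 0, -64/3, 0, 512/45, 0, -1024/315, 0, …
g: a_k = 0, 4, 0, -16/3, 0, 64/5, 0, -256/7, 0, 1024/9, …
Sum ⇒ L₀ = lclm(L_f,L_g) in ℚ(x)⟨Dx⟩.
L = (-512·x + 5120·x^3 + 4096·x^5)·Dx + (16 + 512·x^2 + 2304·x^4 + 2048·x^6)·Dx^2 + (-32·x + 320·x^3 + 256·x^5)·Dx^3 + (1 + 32·x^2 + 144·x^4 + 128·x^6)·Dx^4  (order 4).
h: a_k = -2, 4, 16, -16/3, -64/3, 64/5, 512/45, -256/7, -1024/315, 1024/9, …
ICs: h(0) = -2, h′(0) = 4, h′′(0) = 32, h′′′(0) = -32.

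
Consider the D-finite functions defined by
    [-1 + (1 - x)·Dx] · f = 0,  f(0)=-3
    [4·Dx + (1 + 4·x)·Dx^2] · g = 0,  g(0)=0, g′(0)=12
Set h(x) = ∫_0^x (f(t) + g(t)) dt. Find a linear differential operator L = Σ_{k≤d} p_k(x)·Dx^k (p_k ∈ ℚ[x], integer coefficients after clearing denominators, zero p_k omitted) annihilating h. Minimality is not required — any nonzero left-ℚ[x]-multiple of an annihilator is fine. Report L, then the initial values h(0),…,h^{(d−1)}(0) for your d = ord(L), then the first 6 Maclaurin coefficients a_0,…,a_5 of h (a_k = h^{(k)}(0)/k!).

f: a_k = -3, -3, -3, -3, -3, -3, …
g: a_k = 0, 12, -24, 64, -192, 3072/5, …
L₀ := lclm(L_f,L_g); ord L₀ ≤ 1+2.
h=∫₀ˣh₀: take L = L₀·Dx.
L = (44 + 16·x)·Dx^2 + (-13 + 56·x + 32·x^2)·Dx^3 + (-3 - 11·x + 6·x^2 + 8·x^3)·Dx^4  (order 4).
h: a_k = 0, -3, 9/2, -9, 61/4, -39, …
ICs: h(0) = 0, h′(0) = -3, h′′(0) = 9, h′′′(0) = -54.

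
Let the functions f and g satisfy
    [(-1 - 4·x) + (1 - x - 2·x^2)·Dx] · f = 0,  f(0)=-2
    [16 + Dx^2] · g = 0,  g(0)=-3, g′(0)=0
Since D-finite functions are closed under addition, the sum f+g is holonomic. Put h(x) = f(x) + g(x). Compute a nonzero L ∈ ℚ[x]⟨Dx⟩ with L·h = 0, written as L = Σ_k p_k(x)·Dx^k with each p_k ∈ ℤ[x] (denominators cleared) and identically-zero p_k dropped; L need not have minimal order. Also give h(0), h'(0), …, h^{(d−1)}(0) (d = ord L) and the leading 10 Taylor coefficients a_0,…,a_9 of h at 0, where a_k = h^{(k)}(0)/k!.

L = (368 + 1408·x - 256·x^2 + 512·x^3 + 2560·x^4 + 2048·x^5) + (-176 + 336·x + 384·x^2 - 1024·x^3 - 384·x^4 + 1536·x^5 + 1024·x^6)·Dx + (23 + 88·x - 16·x^2 + 32·x^3 + 160·x^4 + 128·x^5)·Dx^2 + (-11 + 21·x + 24·x^2 - 64·x^3 - 24·x^4 + 96·x^5 + 64·x^6)·Dx^3  (order 3).
h: a_k = -5, -2, 18, -10, -54, -42, -1034/15, -170, -36422/105, -682, …
ICs: h(0) = -5, h′(0) = -2, h′′(0) = 36.

f: a_k = -2, -2, -6, -10, -22, -42, -86, -170, -342, -682, …
g: a_k = -3, 0, 24, 0, -32, 0, 256/15, 0, -512/105, 0, …
Sum ⇒ L₀ = lclm(L_f,L_g) in ℚ(x)⟨Dx⟩.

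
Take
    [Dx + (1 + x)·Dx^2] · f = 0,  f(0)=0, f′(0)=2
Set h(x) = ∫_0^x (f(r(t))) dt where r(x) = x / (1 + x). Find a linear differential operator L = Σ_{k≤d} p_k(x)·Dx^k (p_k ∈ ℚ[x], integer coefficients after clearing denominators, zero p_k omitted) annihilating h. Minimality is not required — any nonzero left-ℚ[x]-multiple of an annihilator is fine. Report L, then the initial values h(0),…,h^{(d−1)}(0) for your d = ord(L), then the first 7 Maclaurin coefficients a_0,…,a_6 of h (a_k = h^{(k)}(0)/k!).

f: a_k = 0, 2, -1, 2/3, -1/2, 2/5, -1/3, …
Substitute x→r, Dx→(1/r')Dx; clear ⇒ L₀.
h=∫h₀ ⇒ L = L₀·Dx.
L = (3 + 4·x)·Dx^2 + (1 + 3·x + 2·x^2)·Dx^3  (order 3).
h: a_k = 0, 0, 1, -1, 7/6, -3/2, 31/15, …
ICs: h(0) = 0, h′(0) = 0, h′′(0) = 2.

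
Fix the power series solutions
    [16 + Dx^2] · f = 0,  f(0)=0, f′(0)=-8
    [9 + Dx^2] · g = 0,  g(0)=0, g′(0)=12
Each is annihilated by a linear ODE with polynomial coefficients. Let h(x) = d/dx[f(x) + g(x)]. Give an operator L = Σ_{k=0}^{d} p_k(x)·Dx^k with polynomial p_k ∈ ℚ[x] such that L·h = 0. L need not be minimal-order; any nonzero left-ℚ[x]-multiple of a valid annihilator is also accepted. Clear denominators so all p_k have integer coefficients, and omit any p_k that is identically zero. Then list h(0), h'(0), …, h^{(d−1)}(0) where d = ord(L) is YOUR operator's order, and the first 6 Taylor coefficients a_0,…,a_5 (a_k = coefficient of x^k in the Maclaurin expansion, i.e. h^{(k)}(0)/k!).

L = 144 + 25·Dx^2 + Dx^4  (order 4).
h: a_k = 4, 0, 10, 0, -269/6, 0, …
ICs: h(0) = 4, h′(0) = 0, h′′(0) = 20, h′′′(0) = 0.

f: a_k = 0, -8, 0, 64/3, 0, -256/15, …
g: a_k = 0, 12, 0, -18, 0, 81/10, …
h₀=f+g: left-lcm gives L₀, ord ≤ 4.
h₀' ⇒ L via d/dx closure of L₀.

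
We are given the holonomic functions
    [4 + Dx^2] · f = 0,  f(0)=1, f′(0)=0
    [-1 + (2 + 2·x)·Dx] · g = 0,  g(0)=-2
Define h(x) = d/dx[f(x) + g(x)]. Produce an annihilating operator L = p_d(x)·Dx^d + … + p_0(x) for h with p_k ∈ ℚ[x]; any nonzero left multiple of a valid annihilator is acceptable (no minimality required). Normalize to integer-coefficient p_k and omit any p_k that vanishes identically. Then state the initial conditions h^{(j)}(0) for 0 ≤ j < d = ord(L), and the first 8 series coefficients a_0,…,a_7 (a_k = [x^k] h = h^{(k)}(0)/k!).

L = (-124 - 128·x - 64·x^2) + (-152 - 408·x - 384·x^2 - 128·x^3)·Dx + (-31 - 32·x - 16·x^2)·Dx^2 + (-38 - 102·x - 96·x^2 - 32·x^3)·Dx^3  (order 3).
h: a_k = -1, -7/2, -3/8, 143/48, -35/128, -1103/3840, -231/1024, 167903/645120, …
ICs: h(0) = -1, h′(0) = -7/2, h′′(0) = -3/4.

f: a_k = 1, 0, -2, 0, 2/3, 0, -4/45, 0, …
g: a_k = -2, -1, 1/4, -1/8, 5/64, -7/128, 21/512, -33/1024, …
Weyl lclm of L_f,L_g ⇒ L₀ (ord ≤ 3).
h₀' ⇒ L via d/dx closure of L₀.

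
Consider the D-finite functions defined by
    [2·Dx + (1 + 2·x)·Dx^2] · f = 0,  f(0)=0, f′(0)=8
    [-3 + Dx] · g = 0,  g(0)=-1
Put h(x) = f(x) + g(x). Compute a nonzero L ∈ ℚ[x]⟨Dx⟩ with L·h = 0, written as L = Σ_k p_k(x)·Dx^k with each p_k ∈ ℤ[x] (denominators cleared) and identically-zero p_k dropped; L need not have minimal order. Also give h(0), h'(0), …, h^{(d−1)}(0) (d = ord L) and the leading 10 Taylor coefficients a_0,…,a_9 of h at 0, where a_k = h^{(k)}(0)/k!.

L = (-42 - 36·x)·Dx + (-1 - 36·x - 36·x^2)·Dx^2 + (5 + 16·x + 12·x^2)·Dx^3  (order 3).
h: a_k = -1, 5, -25/2, 37/6, -155/8, 943/40, -10483/240, 40717/560, -574169/4480, 9172853/40320, …
ICs: h(0) = -1, h′(0) = 5, h′′(0) = -25.

f: a_k = 0, 8, -8, 32/3, -16, 128/5, -128/3, 512/7, -128, 2048/9, …
g: a_k = -1, -3, -9/2, -9/2, -27/8, -81/40, -81/80, -243/560, -729/4480, -243/4480, …
L₀ := lclm(L_f,L_g); ord L₀ ≤ 2+1.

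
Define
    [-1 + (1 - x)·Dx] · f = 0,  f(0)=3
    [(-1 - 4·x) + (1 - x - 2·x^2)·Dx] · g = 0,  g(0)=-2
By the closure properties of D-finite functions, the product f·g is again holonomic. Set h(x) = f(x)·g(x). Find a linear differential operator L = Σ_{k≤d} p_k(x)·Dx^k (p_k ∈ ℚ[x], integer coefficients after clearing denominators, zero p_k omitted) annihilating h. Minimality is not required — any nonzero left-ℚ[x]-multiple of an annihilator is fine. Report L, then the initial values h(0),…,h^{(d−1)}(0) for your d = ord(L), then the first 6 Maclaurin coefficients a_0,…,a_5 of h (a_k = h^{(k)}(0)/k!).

L = (-2 - 2·x + 6·x^2) + (1 - 2·x - x^2 + 2·x^3)·Dx  (order 1).
h: a_k = -6, -12, -30, -60, -126, -252, …
ICs: h(0) = -6.

f: a_k = 3, 3, 3, 3, 3, 3, …
g: a_k = -2, -2, -6, -10, -22, -42, …
L₀ := L_f ⊗_s L_g (sym. prod.), ord ≤ 1.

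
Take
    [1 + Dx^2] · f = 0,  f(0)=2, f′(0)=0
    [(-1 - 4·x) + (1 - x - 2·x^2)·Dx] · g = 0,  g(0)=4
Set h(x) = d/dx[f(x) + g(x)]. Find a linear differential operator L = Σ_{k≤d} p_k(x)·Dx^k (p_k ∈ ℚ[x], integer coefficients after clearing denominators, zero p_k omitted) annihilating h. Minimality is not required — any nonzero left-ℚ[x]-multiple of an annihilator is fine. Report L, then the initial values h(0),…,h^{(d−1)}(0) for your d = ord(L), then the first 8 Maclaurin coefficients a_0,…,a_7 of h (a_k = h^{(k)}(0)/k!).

L = (270 + 1200·x + 2862·x^2 + 1860·x^3 + 1920·x^4 + 144·x^5 + 96·x^6) + (-31 - 115·x + 75·x^2 + 241·x^3 + 430·x^4 + 372·x^5 + 56·x^6 + 32·x^7)·Dx + (270 + 1200·x + 2862·x^2 + 1860·x^3 + 1920·x^4 + 144·x^5 + 96·x^6)·Dx^2 + (-31 - 115·x + 75·x^2 + 241·x^3 + 430·x^4 + 372·x^5 + 56·x^6 + 32·x^7)·Dx^3  (order 3).
h: a_k = 4, 22, 60, 529/3, 420, 61919/60, 2380, 13789441/2520, …
ICs: h(0) = 4, h′(0) = 22, h′′(0) = 120.

f: a_k = 2, 0, -1, 0, 1/12, 0, -1/360, 0, …
g: a_k = 4, 4, 12, 20, 44, 84, 172, 340, …
Weyl lclm of L_f,L_g ⇒ L₀ (ord ≤ 3).
Differentiate: ansatz ord ≤ ord L₀ ⇒ L.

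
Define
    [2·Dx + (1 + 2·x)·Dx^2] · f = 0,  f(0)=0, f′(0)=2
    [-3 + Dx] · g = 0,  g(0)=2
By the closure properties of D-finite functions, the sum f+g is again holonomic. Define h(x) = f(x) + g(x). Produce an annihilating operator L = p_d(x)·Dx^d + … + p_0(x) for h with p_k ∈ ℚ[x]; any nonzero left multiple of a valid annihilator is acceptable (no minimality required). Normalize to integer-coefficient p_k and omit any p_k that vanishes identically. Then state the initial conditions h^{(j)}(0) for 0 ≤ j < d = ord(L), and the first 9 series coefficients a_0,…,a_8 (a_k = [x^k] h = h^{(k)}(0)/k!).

L = (-42 - 36·x)·Dx + (-1 - 36·x - 36·x^2)·Dx^2 + (5 + 16·x + 12·x^2)·Dx^3  (order 3).
h: a_k = 2, 8, 7, 35/3, 11/4, 209/20, -1037/120, 5363/280, -70951/2240, …
ICs: h(0) = 2, h′(0) = 8, h′′(0) = 14.

f: a_k = 0, 2, -2, 8/3, -4, 32/5, -32/3, 128/7, -32, …
g: a_k = 2, 6, 9, 9, 27/4, 81/20, 81/40, 243/280, 729/2240, …
L₀ := lclm(L_f,L_g); ord L₀ ≤ 2+1.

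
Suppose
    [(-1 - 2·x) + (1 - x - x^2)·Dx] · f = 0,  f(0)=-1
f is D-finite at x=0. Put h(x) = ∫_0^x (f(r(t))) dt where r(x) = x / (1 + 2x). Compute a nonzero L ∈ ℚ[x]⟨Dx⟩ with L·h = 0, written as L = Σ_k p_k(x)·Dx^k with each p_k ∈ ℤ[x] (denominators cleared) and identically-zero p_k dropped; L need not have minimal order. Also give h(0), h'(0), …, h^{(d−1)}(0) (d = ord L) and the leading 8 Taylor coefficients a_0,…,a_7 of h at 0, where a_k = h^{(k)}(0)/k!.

f: a_k = -1, -1, -2, -3, -5, -8, -13, -21, …
L₀ from L_f via x↦r, Dx↦r'^{-1}Dx.
∫: right-multiply L₀ by Dx.
L = (-1 - 4·x)·Dx + (1 + 5·x + 7·x^2 + 2·x^3)·Dx^2  (order 2).
h: a_k = 0, -1, -1/2, 0, 1/4, -3/5, 4/3, -3, …
ICs: h(0) = 0, h′(0) = -1.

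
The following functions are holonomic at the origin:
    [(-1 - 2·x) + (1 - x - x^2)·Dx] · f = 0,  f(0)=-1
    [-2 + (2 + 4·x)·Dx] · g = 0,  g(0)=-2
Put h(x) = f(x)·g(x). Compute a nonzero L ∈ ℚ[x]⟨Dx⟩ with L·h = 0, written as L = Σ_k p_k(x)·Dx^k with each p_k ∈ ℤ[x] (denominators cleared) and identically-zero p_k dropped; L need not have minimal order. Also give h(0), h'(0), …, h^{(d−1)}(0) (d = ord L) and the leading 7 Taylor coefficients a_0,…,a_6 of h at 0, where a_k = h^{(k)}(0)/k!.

f: a_k = -1, -1, -2, -3, -5, -8, -13, …
g: a_k = -2, -2, 1, -1, 5/4, -7/4, 21/8, …
L₀ := L_f ⊗_s L_g (sym. prod.), ord ≤ 1.
L = (2 + 3·x + 3·x^2) + (-1 - x + 3·x^2 + 2·x^3)·Dx  (order 1).
h: a_k = 2, 4, 5, 10, 55/4, 51/2, 293/8, …
ICs: h(0) = 2.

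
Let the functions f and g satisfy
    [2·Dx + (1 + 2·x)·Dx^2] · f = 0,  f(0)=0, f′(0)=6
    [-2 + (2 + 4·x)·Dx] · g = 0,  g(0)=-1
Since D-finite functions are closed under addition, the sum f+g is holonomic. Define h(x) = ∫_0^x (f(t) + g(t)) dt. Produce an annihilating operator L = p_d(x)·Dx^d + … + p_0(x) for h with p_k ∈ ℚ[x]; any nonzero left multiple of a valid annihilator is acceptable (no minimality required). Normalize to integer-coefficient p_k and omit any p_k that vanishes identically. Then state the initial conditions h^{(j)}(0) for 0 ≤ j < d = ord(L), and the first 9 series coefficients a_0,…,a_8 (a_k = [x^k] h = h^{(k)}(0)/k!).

f: a_k = 0, 6, -6, 8, -12, 96/5, -32, 384/7, -96, …
g: a_k = -1, -1, 1/2, -1/2, 5/8, -7/8, 21/16, -33/16, 429/128, …
Weyl lclm of L_f,L_g ⇒ L₀ (ord ≤ 3).
Integrate: L := L₀·Dx.
L = 2·Dx^2 + (5 + 10·x)·Dx^3 + (1 + 4·x + 4·x^2)·Dx^4  (order 4).
h: a_k = 0, -1, 5/2, -11/6, 15/8, -91/40, 733/240, -491/112, 5913/896, …
ICs: h(0) = 0, h′(0) = -1, h′′(0) = 5, h′′′(0) = -11.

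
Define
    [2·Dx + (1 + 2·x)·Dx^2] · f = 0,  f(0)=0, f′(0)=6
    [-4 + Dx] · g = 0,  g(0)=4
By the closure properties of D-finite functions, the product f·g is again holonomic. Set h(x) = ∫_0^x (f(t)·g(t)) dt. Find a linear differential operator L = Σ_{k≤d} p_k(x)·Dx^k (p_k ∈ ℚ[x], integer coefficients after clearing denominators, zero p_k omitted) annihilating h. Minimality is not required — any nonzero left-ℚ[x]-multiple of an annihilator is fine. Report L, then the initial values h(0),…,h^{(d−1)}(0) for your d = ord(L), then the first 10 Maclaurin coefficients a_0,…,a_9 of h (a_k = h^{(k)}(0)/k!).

f: a_k = 0, 6, -6, 8, -12, 96/5, -32, 384/7, -96, 512/3, …
g: a_k = 4, 16, 32, 128/3, 128/3, 512/15, 1024/45, 4096/315, 2048/315, 8192/2835, …
f·g: L₀ = L_f ⊗_s L_g, ord ≤ 2·1.
Integrate: L := L₀·Dx.
L = (8 + 32·x)·Dx + (-6 - 16·x)·Dx^2 + (1 + 2·x)·Dx^3  (order 3).
h: a_k = 0, 0, 12, 24, 32, 144/5, 352/15, 256/21, 1088/105, -128/135, …
ICs: h(0) = 0, h′(0) = 0, h′′(0) = 24.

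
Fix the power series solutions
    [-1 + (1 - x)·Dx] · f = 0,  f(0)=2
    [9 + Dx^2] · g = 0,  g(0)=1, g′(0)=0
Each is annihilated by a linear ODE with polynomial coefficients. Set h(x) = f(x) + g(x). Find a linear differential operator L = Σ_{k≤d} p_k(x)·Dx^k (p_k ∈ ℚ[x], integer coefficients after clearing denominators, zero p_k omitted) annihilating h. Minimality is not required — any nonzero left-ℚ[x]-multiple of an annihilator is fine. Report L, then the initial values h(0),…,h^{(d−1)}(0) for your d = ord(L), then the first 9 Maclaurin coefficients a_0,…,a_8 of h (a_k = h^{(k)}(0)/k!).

L = (135 - 162·x + 81·x^2) + (-99 + 261·x - 243·x^2 + 81·x^3)·Dx + (15 - 18·x + 9·x^2)·Dx^2 + (-11 + 29·x - 27·x^2 + 9·x^3)·Dx^3  (order 3).
h: a_k = 3, 2, -5/2, 2, 43/8, 2, 79/80, 2, 9689/4480, …
ICs: h(0) = 3, h′(0) = 2, h′′(0) = -5.

f: a_k = 2, 2, 2, 2, 2, 2, 2, 2, 2, …
g: a_k = 1, 0, -9/2, 0, 27/8, 0, -81/80, 0, 729/4480, …
Weyl lclm of L_f,L_g ⇒ L₀ (ord ≤ 3).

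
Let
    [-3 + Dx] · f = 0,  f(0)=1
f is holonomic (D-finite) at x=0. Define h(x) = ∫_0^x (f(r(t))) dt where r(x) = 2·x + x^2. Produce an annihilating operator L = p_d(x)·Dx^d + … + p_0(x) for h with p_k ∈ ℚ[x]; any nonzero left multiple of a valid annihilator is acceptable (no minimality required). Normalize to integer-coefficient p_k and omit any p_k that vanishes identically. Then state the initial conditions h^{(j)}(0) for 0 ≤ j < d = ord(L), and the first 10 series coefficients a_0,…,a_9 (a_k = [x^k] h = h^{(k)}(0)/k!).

f: a_k = 1, 3, 9/2, 9/2, 27/8, 81/40, 81/80, 243/560, 729/4480, 243/4480, …
L₀ from L_f via x↦r, Dx↦r'^{-1}Dx.
h=∫h₀ ⇒ L = L₀·Dx.
L = (-6 - 6·x)·Dx + Dx^2  (order 2).
h: a_k = 0, 1, 3, 7, 27/2, 45/2, 333/10, 3123/70, 15363/280, 17529/280, …
ICs: h(0) = 0, h′(0) = 1.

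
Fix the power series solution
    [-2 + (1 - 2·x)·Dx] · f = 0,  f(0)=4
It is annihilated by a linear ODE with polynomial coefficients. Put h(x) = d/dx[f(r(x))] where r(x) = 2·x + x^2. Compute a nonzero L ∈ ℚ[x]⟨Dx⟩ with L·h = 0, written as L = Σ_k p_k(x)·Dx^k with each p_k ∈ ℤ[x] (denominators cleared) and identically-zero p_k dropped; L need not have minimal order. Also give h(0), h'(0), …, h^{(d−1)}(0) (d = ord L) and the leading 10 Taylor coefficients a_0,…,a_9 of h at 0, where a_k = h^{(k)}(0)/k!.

f: a_k = 4, 8, 16, 32, 64, 128, 256, 512, 1024, 2048, …
Substitute x→r, Dx→(1/r')Dx; clear ⇒ L₀.
Differentiate: ansatz ord ≤ ord L₀ ⇒ L.
L = (9 + 12·x + 6·x^2) + (-1 + 3·x + 6·x^2 + 2·x^3)·Dx  (order 1).
h: a_k = 16, 144, 960, 5696, 31680, 169152, 878080, 4465152, 22351104, 110501120, …
ICs: h(0) = 16.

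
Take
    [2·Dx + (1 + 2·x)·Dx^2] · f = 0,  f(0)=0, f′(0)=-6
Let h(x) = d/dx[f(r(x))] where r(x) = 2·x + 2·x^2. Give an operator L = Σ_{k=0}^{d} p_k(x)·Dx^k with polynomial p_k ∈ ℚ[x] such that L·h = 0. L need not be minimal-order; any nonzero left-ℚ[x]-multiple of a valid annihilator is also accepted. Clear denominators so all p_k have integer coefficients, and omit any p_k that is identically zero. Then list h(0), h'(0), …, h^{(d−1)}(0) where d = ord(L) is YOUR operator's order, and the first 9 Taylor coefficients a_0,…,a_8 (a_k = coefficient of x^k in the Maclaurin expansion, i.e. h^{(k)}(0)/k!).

f: a_k = 0, -6, 6, -8, 12, -96/5, 32, -384/7, 96, …
h₀=f(r): pull back L_f along r ⇒ L₀.
h₀' ⇒ L via d/dx closure of L₀.
L = 2 + (1 + 2·x)·Dx  (order 1).
h: a_k = -12, 24, -48, 96, -192, 384, -768, 1536, -3072, …
ICs: h(0) = -12.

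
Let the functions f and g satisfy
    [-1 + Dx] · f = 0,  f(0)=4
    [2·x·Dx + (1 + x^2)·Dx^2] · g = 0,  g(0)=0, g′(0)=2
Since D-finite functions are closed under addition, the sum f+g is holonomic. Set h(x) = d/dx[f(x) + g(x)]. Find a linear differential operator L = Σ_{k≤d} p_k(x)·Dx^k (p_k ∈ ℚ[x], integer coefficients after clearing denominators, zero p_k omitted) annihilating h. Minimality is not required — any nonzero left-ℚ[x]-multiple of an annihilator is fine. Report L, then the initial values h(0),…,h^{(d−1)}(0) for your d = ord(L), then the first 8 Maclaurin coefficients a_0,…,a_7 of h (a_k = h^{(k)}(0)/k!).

L = (2 - 4·x - 2·x^2) + (-3 + 3·x + x^2 - x^3)·Dx + (1 + x + x^2 + x^3)·Dx^2  (order 2).
h: a_k = 6, 4, 0, 2/3, 13/6, 1/30, -359/180, 1/1260, …
ICs: h(0) = 6, h′(0) = 4.

f: a_k = 4, 4, 2, 2/3, 1/6, 1/30, 1/180, 1/1260, …
g: a_k = 0, 2, 0, -2/3, 0, 2/5, 0, -2/7, …
L₀ := lclm(L_f,L_g); ord L₀ ≤ 1+2.
h₀' ⇒ L via d/dx closure of L₀.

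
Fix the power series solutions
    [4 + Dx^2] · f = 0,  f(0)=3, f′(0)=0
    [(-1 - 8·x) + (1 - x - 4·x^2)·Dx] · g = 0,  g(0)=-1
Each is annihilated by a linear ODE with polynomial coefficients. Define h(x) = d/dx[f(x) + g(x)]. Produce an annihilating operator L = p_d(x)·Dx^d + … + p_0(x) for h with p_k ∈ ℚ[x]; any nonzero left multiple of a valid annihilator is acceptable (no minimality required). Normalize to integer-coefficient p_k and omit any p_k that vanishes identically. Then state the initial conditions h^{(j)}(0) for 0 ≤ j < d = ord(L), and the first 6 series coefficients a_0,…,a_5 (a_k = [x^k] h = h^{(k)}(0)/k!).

L = (1472 + 8672·x + 38224·x^2 + 28480·x^3 + 58880·x^4 + 9216·x^5 + 12288·x^6) + (-116 - 892·x + 504·x^2 + 2312·x^3 + 5920·x^4 + 10368·x^5 + 3584·x^6 + 4096·x^7)·Dx + (368 + 2168·x + 9556·x^2 + 7120·x^3 + 14720·x^4 + 2304·x^5 + 3072·x^6)·Dx^2 + (-29 - 223·x + 126·x^2 + 578·x^3 + 1480·x^4 + 2592·x^5 + 896·x^6 + 1024·x^7)·Dx^3  (order 3).
h: a_k = -1, -22, -27, -108, -325, -5438/5, …
ICs: h(0) = -1, h′(0) = -22, h′′(0) = -54.

f: a_k = 3, 0, -6, 0, 2, 0, …
g: a_k = -1, -1, -5, -9, -29, -65, …
f+g: L₀ = lclm(L_f,L_g), ord ≤ 2+1.
Derive L from L₀ (diff closure).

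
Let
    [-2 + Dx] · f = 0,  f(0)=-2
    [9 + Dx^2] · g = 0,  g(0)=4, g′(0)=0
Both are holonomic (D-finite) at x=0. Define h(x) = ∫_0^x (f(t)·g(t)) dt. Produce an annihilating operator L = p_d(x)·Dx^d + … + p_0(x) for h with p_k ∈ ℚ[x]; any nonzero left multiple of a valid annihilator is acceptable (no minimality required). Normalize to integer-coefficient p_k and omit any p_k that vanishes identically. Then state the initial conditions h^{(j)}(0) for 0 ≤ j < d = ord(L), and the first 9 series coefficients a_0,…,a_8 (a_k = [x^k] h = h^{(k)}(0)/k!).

L = 13·Dx - 4·Dx^2 + Dx^3  (order 3).
h: a_k = 0, -8, -8, 20/3, 46/3, 119/15, -61/45, -407/126, -3277/2520, …
ICs: h(0) = 0, h′(0) = -8, h′′(0) = -16.

f: a_k = -2, -4, -4, -8/3, -4/3, -8/15, -8/45, -16/315, -4/315, …
g: a_k = 4, 0, -18, 0, 27/2, 0, -81/20, 0, 729/1120, …
f·g: L₀ = L_f ⊗_s L_g, ord ≤ 1·2.
Integrate: L := L₀·Dx.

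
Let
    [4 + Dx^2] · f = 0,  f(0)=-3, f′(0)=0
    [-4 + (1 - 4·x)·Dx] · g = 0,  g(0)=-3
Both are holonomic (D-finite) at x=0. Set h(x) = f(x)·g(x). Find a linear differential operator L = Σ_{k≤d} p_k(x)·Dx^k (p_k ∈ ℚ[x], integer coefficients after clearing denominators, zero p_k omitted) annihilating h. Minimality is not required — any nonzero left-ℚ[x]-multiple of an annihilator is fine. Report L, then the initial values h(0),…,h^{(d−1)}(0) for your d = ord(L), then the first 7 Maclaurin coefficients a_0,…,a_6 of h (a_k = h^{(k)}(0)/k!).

L = (-4 + 16·x) + 8·Dx + (-1 + 4·x)·Dx^2  (order 2).
h: a_k = 9, 36, 126, 504, 2022, 8088, 161756/5, …
ICs: h(0) = 9, h′(0) = 36.

f: a_k = -3, 0, 6, 0, -2, 0, 4/15, …
g: a_k = -3, -12, -48, -192, -768, -3072, -12288, …
f·g: L₀ = L_f ⊗_s L_g, ord ≤ 2·1.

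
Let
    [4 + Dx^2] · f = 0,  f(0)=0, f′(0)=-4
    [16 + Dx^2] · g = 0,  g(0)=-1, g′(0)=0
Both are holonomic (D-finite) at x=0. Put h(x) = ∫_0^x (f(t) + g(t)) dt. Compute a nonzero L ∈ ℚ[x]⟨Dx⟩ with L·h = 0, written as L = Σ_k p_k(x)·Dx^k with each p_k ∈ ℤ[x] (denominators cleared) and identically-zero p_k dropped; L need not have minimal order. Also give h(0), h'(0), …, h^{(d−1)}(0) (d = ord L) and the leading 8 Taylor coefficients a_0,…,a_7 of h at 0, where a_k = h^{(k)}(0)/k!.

f: a_k = 0, -4, 0, 8/3, 0, -8/15, 0, 16/315, …
g: a_k = -1, 0, 8, 0, -32/3, 0, 256/45, 0, …
f+g: L₀ = lclm(L_f,L_g), ord ≤ 2+2.
h=∫h₀ ⇒ L = L₀·Dx.
L = 64·Dx + 20·Dx^3 + Dx^5  (order 5).
h: a_k = 0, -1, -2, 8/3, 2/3, -32/15, -4/45, 256/315, …
ICs: h(0) = 0, h′(0) = -1, h′′(0) = -4, h′′′(0) = 16, h′′′′(0) = 16.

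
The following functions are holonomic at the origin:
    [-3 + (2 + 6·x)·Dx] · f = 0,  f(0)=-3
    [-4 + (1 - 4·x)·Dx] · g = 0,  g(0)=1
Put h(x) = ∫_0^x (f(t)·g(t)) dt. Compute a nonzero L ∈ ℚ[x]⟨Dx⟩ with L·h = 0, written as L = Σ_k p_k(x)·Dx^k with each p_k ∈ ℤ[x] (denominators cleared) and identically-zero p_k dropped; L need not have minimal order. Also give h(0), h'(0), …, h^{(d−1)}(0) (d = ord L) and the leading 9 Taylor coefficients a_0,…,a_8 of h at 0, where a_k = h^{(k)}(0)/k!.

f: a_k = -3, -9/2, 27/8, -81/16, 1215/128, -5103/256, 45927/1024, -216513/2048, 8444007/32768, …
g: a_k = 1, 4, 16, 64, 256, 1024, 4096, 16384, 65536, …
f·g: L₀ = L_f ⊗_s L_g, ord ≤ 1·1.
h=∫h₀ ⇒ L = L₀·Dx.
L = (11 + 12·x)·Dx + (-2 + 2·x + 24·x^2)·Dx^2  (order 2).
h: a_k = 0, -3, -33/4, -167/8, -4089/64, -129633/640, -347389/512, -2375535/1024, -133246473/16384, …
ICs: h(0) = 0, h′(0) = -3.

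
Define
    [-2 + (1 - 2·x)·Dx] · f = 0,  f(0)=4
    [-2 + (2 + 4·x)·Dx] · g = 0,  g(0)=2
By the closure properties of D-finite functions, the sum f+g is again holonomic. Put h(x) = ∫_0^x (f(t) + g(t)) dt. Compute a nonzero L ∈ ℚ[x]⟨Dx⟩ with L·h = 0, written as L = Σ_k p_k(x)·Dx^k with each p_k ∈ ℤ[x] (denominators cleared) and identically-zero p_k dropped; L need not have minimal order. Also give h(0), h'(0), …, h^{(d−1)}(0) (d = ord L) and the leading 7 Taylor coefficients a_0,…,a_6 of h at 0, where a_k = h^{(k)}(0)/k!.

L = (-10 - 12·x)·Dx + (9 + 28·x + 36·x^2)·Dx^2 + (-1 - 6·x + 4·x^2 + 24·x^3)·Dx^3  (order 3).
h: a_k = 0, 6, 5, 5, 33/4, 251/20, 173/8, …
ICs: h(0) = 0, h′(0) = 6, h′′(0) = 10.

f: a_k = 4, 8, 16, 32, 64, 128, 256, …
g: a_k = 2, 2, -1, 1, -5/4, 7/4, -21/8, …
L₀ := lclm(L_f,L_g); ord L₀ ≤ 1+1.
h=∫h₀ ⇒ L = L₀·Dx.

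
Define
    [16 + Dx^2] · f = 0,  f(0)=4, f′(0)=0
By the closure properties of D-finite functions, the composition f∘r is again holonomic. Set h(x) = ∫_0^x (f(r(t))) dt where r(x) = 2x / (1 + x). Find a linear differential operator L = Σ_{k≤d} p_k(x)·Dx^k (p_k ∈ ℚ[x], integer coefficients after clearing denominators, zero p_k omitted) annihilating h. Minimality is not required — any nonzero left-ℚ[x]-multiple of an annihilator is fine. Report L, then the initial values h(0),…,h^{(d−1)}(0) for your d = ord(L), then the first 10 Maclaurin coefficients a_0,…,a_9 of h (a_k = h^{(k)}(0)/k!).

L = 64·Dx + (2 + 6·x + 6·x^2 + 2·x^3)·Dx^2 + (1 + 4·x + 6·x^2 + 4·x^3 + x^4)·Dx^3  (order 3).
h: a_k = 0, 4, 0, -128/3, 64, 896/15, -3328/9, 212864/315, -2592/5, -1865344/2835, …
ICs: h(0) = 0, h′(0) = 4, h′′(0) = 0.

f: a_k = 4, 0, -32, 0, 128/3, 0, -1024/45, 0, 2048/315, 0, …
h₀=f(r): pull back L_f along r ⇒ L₀.
h=∫h₀ ⇒ L = L₀·Dx.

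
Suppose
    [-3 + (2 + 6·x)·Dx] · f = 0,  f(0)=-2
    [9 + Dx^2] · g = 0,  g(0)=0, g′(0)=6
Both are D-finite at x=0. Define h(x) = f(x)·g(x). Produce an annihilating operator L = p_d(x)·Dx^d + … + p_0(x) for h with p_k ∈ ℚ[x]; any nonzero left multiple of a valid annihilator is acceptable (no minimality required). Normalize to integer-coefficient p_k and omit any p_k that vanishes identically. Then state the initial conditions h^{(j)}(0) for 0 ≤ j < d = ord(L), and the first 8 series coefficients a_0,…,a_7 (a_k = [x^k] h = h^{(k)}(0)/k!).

L = (63 + 216·x + 324·x^2) + (-12 - 36·x)·Dx + (4 + 24·x + 36·x^2)·Dx^2  (order 2).
h: a_k = 0, -12, -18, 63/2, 27/4, 1539/160, -19683/320, 238869/1792, …
ICs: h(0) = 0, h′(0) = -12.

f: a_k = -2, -3, 9/4, -27/8, 405/64, -1701/128, 15309/512, -72171/1024, …
g: a_k = 0, 6, 0, -9, 0, 81/20, 0, -243/280, …
Sym-product of L_f,L_g gives L₀ (≤ ord 2).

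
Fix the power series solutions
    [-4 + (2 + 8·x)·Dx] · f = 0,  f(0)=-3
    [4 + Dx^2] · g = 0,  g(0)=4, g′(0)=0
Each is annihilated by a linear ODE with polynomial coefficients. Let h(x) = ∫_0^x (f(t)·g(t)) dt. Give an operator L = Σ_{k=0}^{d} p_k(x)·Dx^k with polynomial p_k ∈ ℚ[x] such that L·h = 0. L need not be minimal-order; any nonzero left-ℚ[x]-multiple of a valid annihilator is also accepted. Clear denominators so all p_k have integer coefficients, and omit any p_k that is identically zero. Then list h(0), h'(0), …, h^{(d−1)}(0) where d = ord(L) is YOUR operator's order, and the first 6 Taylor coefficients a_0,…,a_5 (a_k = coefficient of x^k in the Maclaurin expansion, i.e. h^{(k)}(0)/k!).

L = (16 + 32·x + 64·x^2)·Dx + (-4 - 16·x)·Dx^2 + (1 + 8·x + 16·x^2)·Dx^3  (order 3).
h: a_k = 0, -12, -12, 16, 0, 64/5, …
ICs: h(0) = 0, h′(0) = -12, h′′(0) = -24.

f: a_k = -3, -6, 6, -12, 30, -84, …
g: a_k = 4, 0, -8, 0, 8/3, 0, …
L₀ := L_f ⊗_s L_g (sym. prod.), ord ≤ 2.
h=∫h₀ ⇒ L = L₀·Dx.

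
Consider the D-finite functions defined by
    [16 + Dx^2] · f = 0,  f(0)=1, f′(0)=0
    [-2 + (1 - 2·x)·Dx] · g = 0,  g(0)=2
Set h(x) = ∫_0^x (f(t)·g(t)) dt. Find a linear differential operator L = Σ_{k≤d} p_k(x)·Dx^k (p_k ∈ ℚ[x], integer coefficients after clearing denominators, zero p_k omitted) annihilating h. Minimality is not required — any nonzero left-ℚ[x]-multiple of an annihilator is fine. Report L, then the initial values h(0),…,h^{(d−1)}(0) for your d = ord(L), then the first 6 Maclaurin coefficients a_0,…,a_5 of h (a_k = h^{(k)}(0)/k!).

L = (-16 + 32·x)·Dx + 4·Dx^2 + (-1 + 2·x)·Dx^3  (order 3).
h: a_k = 0, 2, 2, -8/3, -4, -32/15, …
ICs: h(0) = 0, h′(0) = 2, h′′(0) = 4.

f: a_k = 1, 0, -8, 0, 32/3, 0, …
g: a_k = 2, 4, 8, 16, 32, 64, …
f·g: L₀ = L_f ⊗_s L_g, ord ≤ 2·1.
Integrate: L := L₀·Dx.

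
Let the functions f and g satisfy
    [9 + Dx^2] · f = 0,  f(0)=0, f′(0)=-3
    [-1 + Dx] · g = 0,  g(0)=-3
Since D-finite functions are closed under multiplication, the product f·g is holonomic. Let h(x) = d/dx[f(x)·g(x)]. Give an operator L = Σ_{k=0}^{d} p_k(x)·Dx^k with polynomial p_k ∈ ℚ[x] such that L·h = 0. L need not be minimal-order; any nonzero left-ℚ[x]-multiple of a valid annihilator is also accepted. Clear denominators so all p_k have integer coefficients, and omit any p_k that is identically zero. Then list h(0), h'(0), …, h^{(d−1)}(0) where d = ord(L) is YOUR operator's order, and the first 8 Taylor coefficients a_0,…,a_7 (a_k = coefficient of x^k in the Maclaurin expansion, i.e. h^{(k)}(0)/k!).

L = 10 - 2·Dx + Dx^2  (order 2).
h: a_k = 9, 18, -27, -48, -3/2, 117/5, 83/10, -16/5, …
ICs: h(0) = 9, h′(0) = 18.

f: a_k = 0, -3, 0, 9/2, 0, -81/40, 0, 243/560, …
g: a_k = -3, -3, -3/2, -1/2, -1/8, -1/40, -1/240, -1/1680, …
L₀ := L_f ⊗_s L_g (sym. prod.), ord ≤ 2.
Derive L from L₀ (diff closure).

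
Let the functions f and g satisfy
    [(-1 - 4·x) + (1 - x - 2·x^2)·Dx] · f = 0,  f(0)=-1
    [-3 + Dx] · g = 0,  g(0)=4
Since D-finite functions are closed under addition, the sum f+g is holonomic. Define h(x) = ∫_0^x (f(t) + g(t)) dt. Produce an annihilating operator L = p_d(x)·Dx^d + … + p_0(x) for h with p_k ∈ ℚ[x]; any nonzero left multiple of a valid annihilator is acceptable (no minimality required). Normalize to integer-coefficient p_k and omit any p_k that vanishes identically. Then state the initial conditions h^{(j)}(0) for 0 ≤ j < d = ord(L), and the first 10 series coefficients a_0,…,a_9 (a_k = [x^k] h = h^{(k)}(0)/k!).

L = (-9 - 9·x - 126·x^2 - 72·x^3)·Dx + (-3 + 30·x + 51·x^2 - 36·x^3 - 36·x^4)·Dx^2 + (2 - 9·x - 3·x^2 + 20·x^3 + 12·x^4)·Dx^3  (order 3).
h: a_k = 0, 3, 11/2, 5, 13/4, 1/2, -43/20, -779/140, -11657/1120, -21199/1120, …
ICs: h(0) = 0, h′(0) = 3, h′′(0) = 11.

f: a_k = -1, -1, -3, -5, -11, -21, -43, -85, -171, -341, …
g: a_k = 4, 12, 18, 18, 27/2, 81/10, 81/20, 243/140, 729/1120, 243/1120, …
Sum ⇒ L₀ = lclm(L_f,L_g) in ℚ(x)⟨Dx⟩.
∫: right-multiply L₀ by Dx.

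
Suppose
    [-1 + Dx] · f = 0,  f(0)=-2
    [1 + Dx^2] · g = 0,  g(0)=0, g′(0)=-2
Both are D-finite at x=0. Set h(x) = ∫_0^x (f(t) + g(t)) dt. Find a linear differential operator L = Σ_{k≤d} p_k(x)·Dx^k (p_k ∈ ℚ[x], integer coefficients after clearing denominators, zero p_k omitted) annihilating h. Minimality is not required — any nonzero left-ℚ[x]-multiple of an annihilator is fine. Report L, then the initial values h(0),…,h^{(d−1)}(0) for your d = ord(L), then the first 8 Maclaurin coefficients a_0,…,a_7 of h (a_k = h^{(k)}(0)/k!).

L = -Dx + Dx^2 - Dx^3 + Dx^4  (order 4).
h: a_k = 0, -2, -2, -1/3, 0, -1/60, -1/180, -1/2520, …
ICs: h(0) = 0, h′(0) = -2, h′′(0) = -4, h′′′(0) = -2.

f: a_k = -2, -2, -1, -1/3, -1/12, -1/60, -1/360, -1/2520, …
g: a_k = 0, -2, 0, 1/3, 0, -1/60, 0, 1/2520, …
L₀ := lclm(L_f,L_g); ord L₀ ≤ 1+2.
h=∫₀ˣh₀: take L = L₀·Dx.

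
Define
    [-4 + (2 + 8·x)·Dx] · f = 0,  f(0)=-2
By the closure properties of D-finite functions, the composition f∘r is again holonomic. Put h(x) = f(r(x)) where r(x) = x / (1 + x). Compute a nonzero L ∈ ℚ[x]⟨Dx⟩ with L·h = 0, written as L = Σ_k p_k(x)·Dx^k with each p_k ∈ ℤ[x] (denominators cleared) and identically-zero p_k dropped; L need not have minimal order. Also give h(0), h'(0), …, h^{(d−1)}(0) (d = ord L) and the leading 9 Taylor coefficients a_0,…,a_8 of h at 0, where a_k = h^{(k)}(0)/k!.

f: a_k = -2, -4, 4, -8, 20, -56, 168, -528, 1716, …
h₀=f(r): pull back L_f along r ⇒ L₀.
L = -2 + (1 + 6·x + 5·x^2)·Dx  (order 1).
h: a_k = -2, -4, 8, -20, 60, -204, 752, -2924, 11800, …
ICs: h(0) = -2.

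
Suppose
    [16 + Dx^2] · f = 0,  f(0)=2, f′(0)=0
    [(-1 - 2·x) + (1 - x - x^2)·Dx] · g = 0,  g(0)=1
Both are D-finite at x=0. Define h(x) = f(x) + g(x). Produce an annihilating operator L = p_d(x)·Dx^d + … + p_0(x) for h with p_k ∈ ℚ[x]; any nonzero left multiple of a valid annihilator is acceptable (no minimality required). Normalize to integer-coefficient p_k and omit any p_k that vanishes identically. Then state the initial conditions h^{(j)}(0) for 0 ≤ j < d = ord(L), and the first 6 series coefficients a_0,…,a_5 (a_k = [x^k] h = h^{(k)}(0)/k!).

f: a_k = 2, 0, -16, 0, 64/3, 0, …
g: a_k = 1, 1, 2, 3, 5, 8, …
h₀=f+g: left-lcm gives L₀, ord ≤ 3.
L = (-272 - 384·x + 352·x^2 - 192·x^3 - 640·x^4 - 256·x^5) + (160 - 368·x - 32·x^2 + 544·x^3 - 48·x^4 - 384·x^5 - 128·x^6)·Dx + (-17 - 24·x + 22·x^2 - 12·x^3 - 40·x^4 - 16·x^5)·Dx^2 + (10 - 23·x - 2·x^2 + 34·x^3 - 3·x^4 - 24·x^5 - 8·x^6)·Dx^3  (order 3).
h: a_k = 3, 1, -14, 3, 79/3, 8, …
ICs: h(0) = 3, h′(0) = 1, h′′(0) = -28.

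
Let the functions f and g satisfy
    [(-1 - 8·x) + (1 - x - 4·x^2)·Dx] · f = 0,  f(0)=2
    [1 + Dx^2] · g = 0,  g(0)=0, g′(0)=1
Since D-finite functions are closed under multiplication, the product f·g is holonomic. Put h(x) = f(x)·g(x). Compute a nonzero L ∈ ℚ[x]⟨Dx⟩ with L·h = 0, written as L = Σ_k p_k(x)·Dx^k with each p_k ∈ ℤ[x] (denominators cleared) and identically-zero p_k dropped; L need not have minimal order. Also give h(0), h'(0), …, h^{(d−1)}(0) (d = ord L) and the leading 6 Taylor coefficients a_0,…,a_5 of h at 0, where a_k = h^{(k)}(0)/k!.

L = (7 + x + 4·x^2) + (2 + 16·x)·Dx + (-1 + x + 4·x^2)·Dx^2  (order 2).
h: a_k = 0, 2, 2, 29/3, 53/3, 1127/20, …
ICs: h(0) = 0, h′(0) = 2.

f: a_k = 2, 2, 10, 18, 58, 130, …
g: a_k = 0, 1, 0, -1/6, 0, 1/120, …
Sym-product of L_f,L_g gives L₀ (≤ ord 2).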